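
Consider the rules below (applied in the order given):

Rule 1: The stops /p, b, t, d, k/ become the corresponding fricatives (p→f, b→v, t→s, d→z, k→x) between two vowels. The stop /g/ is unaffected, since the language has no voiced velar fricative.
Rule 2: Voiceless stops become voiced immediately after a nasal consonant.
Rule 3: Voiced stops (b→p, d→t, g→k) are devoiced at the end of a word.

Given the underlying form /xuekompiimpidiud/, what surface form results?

xuexombiimbiziut

Rule 1 (intervocalic spirantization): /k/ is a stop between vowels /e/ and /o/, so it spirantizes to the fricative [x]. /d/ is a stop between vowels /i/ and /i/, so it spirantizes to the fricative [z]. /xuekompiimpidiud/ → xuexompiimpiziud.
Rule 2 (post-nasal voicing): /p/ is a voiceless stop immediately after the nasal /m/, so it voices to [b]. /p/ is a voiceless stop immediately after the nasal /m/, so it voices to [b]. /xuexompiimpiziud/ → xuexombiimbiziud.
Rule 3 (final devoicing): /d/ is a voiced stop in word-final position, so it devoices to [t]. /xuexombiimbiziud/ → xuexombiimbiziut.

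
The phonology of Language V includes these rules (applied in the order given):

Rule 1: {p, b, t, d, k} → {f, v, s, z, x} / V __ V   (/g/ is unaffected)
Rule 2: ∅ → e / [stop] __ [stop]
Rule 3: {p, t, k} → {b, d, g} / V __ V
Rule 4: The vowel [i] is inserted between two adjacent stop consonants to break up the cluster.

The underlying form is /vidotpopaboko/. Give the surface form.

Rule 1 (intervocalic spirantization): /d/ is a stop between vowels /i/ and /o/, so it spirantizes to the fricative [z]. /p/ is a stop between vowels /o/ and /a/, so it spirantizes to the fricative [f]. /b/ is a stop between vowels /a/ and /o/, so it spirantizes to the fricative [v]. /k/ is a stop between vowels /o/ and /o/, so it spirantizes to the fricative [x]. /vidotpopaboko/ → vizotpofavoxo.
Rule 2 (stop-cluster e-epenthesis): /t/ and /p/ form a stop–stop cluster, so [e] is inserted between them. /vizotpofavoxo/ → vizotepofavoxo.
Rule 3 (intervocalic voicing): /t/ is a voiceless stop between vowels /o/ and /e/, so it voices to [d]. /p/ is a voiceless stop between vowels /e/ and /o/, so it voices to [b]. /vizotepofavoxo/ → vizodebofavoxo.
Rule 4 (stop-cluster i-epenthesis): no segment meets the environment; /vizodebofavoxo/ is unchanged.

vizodebofavoxo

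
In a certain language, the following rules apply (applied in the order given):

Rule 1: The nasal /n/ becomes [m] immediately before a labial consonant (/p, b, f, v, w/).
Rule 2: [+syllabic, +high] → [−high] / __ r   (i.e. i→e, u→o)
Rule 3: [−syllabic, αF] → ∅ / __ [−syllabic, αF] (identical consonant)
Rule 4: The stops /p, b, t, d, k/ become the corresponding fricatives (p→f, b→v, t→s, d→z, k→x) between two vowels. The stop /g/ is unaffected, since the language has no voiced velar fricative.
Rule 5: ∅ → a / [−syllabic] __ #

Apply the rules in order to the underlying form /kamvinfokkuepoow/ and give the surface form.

Rule 1 (nasal place assimilation): /n/ precedes the labial consonant /f/, so it assimilates in place to [m]. /kamvinfokkuepoow/ → kamvimfokkuepoow.
Rule 2 (pre-rhotic lowering): no segment meets the environment; /kamvimfokkuepoow/ is unchanged.
Rule 3 (degemination): /kk/ is a geminate; the first /k/ deletes. /kamvimfokkuepoow/ → kamvimfokuepoow.
Rule 4 (intervocalic spirantization): /k/ is a stop between vowels /o/ and /u/, so it spirantizes to the fricative [x]. /p/ is a stop between vowels /e/ and /o/, so it spirantizes to the fricative [f]. /kamvimfokuepoow/ → kamvimfoxuefoow.
Rule 5 (final a-epenthesis): the form ends in the consonant /w/, so [a] is inserted word-finally. /kamvimfoxuefoow/ → kamvimfoxuefoowa.

kamvimfoxuefoowa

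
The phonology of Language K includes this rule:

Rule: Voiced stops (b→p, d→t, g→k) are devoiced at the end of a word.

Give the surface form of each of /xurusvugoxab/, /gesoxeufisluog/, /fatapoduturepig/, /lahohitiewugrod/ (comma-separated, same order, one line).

/xurusvugoxab/: /b/ is a voiced stop in word-final position, so it devoices to [p]. → [xurusvugoxap].
/gesoxeufisluog/: /g/ is a voiced stop in word-final position, so it devoices to [k]. → [gesoxeufisluok].
/fatapoduturepig/: /g/ is a voiced stop in word-final position, so it devoices to [k]. → [fatapoduturepik].
/lahohitiewugrod/: /d/ is a voiced stop in word-final position, so it devoices to [t]. → [lahohitiewugrot].

xurusvugoxap, gesoxeufisluok, fatapoduturepik, lahohitiewugrot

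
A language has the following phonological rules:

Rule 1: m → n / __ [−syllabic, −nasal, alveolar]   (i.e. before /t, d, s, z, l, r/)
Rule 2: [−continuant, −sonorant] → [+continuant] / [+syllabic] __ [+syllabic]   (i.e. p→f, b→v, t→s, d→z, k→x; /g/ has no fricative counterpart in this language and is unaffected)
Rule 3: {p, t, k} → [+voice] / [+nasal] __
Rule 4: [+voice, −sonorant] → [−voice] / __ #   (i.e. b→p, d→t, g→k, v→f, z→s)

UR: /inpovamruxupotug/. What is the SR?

inbovanruxufosuk

Rule 1 (nasal place assimilation): /m/ precedes the alveolar consonant /r/, so it assimilates in place to [n]. /inpovamruxupotug/ → inpovanruxupotug.
Rule 2 (intervocalic spirantization): /p/ is a stop between vowels /u/ and /o/, so it spirantizes to the fricative [f]. /t/ is a stop between vowels /o/ and /u/, so it spirantizes to the fricative [s]. /inpovanruxupotug/ → inpovanruxufosug.
Rule 3 (post-nasal voicing): /p/ is a voiceless stop immediately after the nasal /n/, so it voices to [b]. /inpovanruxufosug/ → inbovanruxufosug.
Rule 4 (final devoicing): /g/ is a voiced obstruent in word-final position, so it devoices to [k]. /inbovanruxufosug/ → inbovanruxufosuk.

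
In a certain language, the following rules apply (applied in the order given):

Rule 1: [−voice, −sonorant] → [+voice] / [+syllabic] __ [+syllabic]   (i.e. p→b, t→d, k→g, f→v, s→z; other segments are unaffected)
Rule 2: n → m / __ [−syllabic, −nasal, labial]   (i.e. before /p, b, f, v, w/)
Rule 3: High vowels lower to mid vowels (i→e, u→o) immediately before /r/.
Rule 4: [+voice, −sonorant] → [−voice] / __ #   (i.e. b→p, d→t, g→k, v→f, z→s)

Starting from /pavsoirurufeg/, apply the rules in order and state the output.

pavsoeroruvek

Rule 1 (intervocalic voicing): /f/ is a voiceless obstruent between vowels /u/ and /e/, so it voices to [v]. /pavsoirurufeg/ → pavsoiruruveg.
Rule 2 (nasal place assimilation): no segment meets the environment; /pavsoiruruveg/ is unchanged.
Rule 3 (pre-rhotic lowering): /i/ is a high vowel immediately before /r/, so it lowers to [e]. /u/ is a high vowel immediately before /r/, so it lowers to [o]. /pavsoiruruveg/ → pavsoeroruveg.
Rule 4 (final devoicing): /g/ is a voiced obstruent in word-final position, so it devoices to [k]. /pavsoeroruveg/ → pavsoeroruvek.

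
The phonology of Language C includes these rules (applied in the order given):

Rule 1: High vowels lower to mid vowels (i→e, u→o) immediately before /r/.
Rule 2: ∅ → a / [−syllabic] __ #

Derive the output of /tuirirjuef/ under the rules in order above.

tuererjuefa

Rule 1 (pre-rhotic lowering): /i/ is a high vowel immediately before /r/, so it lowers to [e]. /i/ is a high vowel immediately before /r/, so it lowers to [e]. /tuirirjuef/ → tuererjuef.
Rule 2 (final a-epenthesis): the form ends in the consonant /f/, so [a] is inserted word-finally. /tuererjuef/ → tuererjuefa.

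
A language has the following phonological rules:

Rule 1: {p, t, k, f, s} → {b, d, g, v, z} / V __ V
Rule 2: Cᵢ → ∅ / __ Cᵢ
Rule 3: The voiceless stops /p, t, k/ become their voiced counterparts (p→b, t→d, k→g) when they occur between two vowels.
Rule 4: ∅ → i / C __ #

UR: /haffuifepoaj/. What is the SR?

hafuiveboaji

Rule 1 (intervocalic voicing): /f/ is a voiceless obstruent between vowels /i/ and /e/, so it voices to [v]. /p/ is a voiceless obstruent between vowels /e/ and /o/, so it voices to [b]. /haffuifepoaj/ → haffuiveboaj.
Rule 2 (degemination): /ff/ is a geminate; the first /f/ deletes. /haffuiveboaj/ → hafuiveboaj.
Rule 3 (intervocalic voicing): no segment meets the environment; /hafuiveboaj/ is unchanged.
Rule 4 (final i-epenthesis): the form ends in the consonant /j/, so [i] is inserted word-finally. /hafuiveboaj/ → hafuiveboaji.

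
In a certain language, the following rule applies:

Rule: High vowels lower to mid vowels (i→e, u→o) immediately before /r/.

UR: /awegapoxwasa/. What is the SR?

awegapoxwasa

No segment of /awegapoxwasa/ meets the structural description of the rule, so the form surfaces unchanged.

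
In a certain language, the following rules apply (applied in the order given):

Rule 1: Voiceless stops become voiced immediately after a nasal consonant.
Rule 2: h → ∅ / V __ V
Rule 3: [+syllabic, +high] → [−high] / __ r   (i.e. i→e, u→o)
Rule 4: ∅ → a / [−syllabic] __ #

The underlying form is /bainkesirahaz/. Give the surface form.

baingeseraaza

Rule 1 (post-nasal voicing): /k/ is a voiceless stop immediately after the nasal /n/, so it voices to [g]. /bainkesirahaz/ → baingesirahaz.
Rule 2 (intervocalic h-deletion): /h/ occurs between vowels /a/ and /a/, so it deletes. /baingesirahaz/ → baingesiraaz.
Rule 3 (pre-rhotic lowering): /i/ is a high vowel immediately before /r/, so it lowers to [e]. /baingesiraaz/ → baingeseraaz.
Rule 4 (final a-epenthesis): the form ends in the consonant /z/, so [a] is inserted word-finally. /baingeseraaz/ → baingeseraaza.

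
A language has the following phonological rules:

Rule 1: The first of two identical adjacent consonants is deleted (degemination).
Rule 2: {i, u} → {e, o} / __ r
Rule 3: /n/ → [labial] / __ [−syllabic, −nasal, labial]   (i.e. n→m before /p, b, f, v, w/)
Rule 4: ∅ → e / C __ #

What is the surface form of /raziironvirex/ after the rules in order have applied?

Rule 1 (degemination): no segment meets the environment; /raziironvirex/ is unchanged.
Rule 2 (pre-rhotic lowering): /i/ is a high vowel immediately before /r/, so it lowers to [e]. /i/ is a high vowel immediately before /r/, so it lowers to [e]. /raziironvirex/ → razieronverex.
Rule 3 (nasal place assimilation): /n/ precedes the labial consonant /v/, so it assimilates in place to [m]. /razieronverex/ → razieromverex.
Rule 4 (final e-epenthesis): the form ends in the consonant /x/, so [e] is inserted word-finally. /razieromverex/ → razieromverexe.

razieromverexe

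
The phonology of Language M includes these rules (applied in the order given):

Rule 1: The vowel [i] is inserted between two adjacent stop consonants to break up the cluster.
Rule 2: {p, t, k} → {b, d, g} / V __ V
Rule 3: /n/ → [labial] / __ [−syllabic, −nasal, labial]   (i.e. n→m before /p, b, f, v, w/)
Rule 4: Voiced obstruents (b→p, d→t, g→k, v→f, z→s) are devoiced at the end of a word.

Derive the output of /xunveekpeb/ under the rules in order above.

xumveegibep

Rule 1 (stop-cluster i-epenthesis): /k/ and /p/ form a stop–stop cluster, so [i] is inserted between them. /xunveekpeb/ → xunveekipeb.
Rule 2 (intervocalic voicing): /k/ is a voiceless stop between vowels /e/ and /i/, so it voices to [g]. /p/ is a voiceless stop between vowels /i/ and /e/, so it voices to [b]. /xunveekipeb/ → xunveegibeb.
Rule 3 (nasal place assimilation): /n/ precedes the labial consonant /v/, so it assimilates in place to [m]. /xunveegibeb/ → xumveegibeb.
Rule 4 (final devoicing): /b/ is a voiced obstruent in word-final position, so it devoices to [p]. /xumveegibeb/ → xumveegibep.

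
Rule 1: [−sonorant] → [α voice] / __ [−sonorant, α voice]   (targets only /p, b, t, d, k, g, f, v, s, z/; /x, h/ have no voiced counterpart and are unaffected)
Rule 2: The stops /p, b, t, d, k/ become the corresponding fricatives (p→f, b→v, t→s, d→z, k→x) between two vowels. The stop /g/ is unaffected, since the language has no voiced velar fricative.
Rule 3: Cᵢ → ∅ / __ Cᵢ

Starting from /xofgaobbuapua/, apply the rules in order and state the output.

xovgaobuafua

Rule 1 (regressive voicing assimilation): /f/ precedes the voiced obstruent /g/, so it voices to [v] by assimilation. /xofgaobbuapua/ → xovgaobbuapua.
Rule 2 (intervocalic spirantization): /p/ is a stop between vowels /a/ and /u/, so it spirantizes to the fricative [f]. /xovgaobbuapua/ → xovgaobbuafua.
Rule 3 (degemination): /bb/ is a geminate; the first /b/ deletes. /xovgaobbuafua/ → xovgaobuafua.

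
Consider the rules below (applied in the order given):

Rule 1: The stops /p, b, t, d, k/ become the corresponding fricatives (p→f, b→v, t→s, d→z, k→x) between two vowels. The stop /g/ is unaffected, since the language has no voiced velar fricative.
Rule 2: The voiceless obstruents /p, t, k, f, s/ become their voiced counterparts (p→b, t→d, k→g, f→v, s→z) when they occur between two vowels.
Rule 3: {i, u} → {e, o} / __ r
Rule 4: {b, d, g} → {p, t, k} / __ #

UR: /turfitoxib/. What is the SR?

torfizoxip

Rule 1 (intervocalic spirantization): /t/ is a stop between vowels /i/ and /o/, so it spirantizes to the fricative [s]. /turfitoxib/ → turfisoxib.
Rule 2 (intervocalic voicing): /s/ is a voiceless obstruent between vowels /i/ and /o/, so it voices to [z]. /turfisoxib/ → turfizoxib.
Rule 3 (pre-rhotic lowering): /u/ is a high vowel immediately before /r/, so it lowers to [o]. /turfizoxib/ → torfizoxib.
Rule 4 (final devoicing): /b/ is a voiced stop in word-final position, so it devoices to [p]. /torfizoxib/ → torfizoxip.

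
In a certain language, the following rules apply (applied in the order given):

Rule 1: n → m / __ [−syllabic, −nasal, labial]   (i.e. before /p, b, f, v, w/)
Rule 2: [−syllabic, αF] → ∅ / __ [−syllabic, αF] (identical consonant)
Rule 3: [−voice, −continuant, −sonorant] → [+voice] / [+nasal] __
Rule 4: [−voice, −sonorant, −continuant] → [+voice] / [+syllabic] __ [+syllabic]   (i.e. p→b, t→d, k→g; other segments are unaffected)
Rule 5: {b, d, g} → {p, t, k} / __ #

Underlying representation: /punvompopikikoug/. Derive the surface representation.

Rule 1 (nasal place assimilation): /n/ precedes the labial consonant /v/, so it assimilates in place to [m]. /punvompopikikoug/ → pumvompopikikoug.
Rule 2 (degemination): no segment meets the environment; /pumvompopikikoug/ is unchanged.
Rule 3 (post-nasal voicing): /p/ is a voiceless stop immediately after the nasal /m/, so it voices to [b]. /pumvompopikikoug/ → pumvombopikikoug.
Rule 4 (intervocalic voicing): /p/ is a voiceless stop between vowels /o/ and /i/, so it voices to [b]. /k/ is a voiceless stop between vowels /i/ and /i/, so it voices to [g]. /k/ is a voiceless stop between vowels /i/ and /o/, so it voices to [g]. /pumvombopikikoug/ → pumvombobigigoug.
Rule 5 (final devoicing): /g/ is a voiced stop in word-final position, so it devoices to [k]. /pumvombobigigoug/ → pumvombobigigouk.

pumvombobigigouk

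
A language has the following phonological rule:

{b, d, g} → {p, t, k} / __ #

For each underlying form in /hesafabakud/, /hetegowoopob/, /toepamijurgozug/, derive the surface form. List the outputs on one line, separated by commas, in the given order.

hesafabakut, hetegowoopop, toepamijurgozuk

/hesafabakud/: /d/ is a voiced stop in word-final position, so it devoices to [t]. → [hesafabakut].
/hetegowoopob/: /b/ is a voiced stop in word-final position, so it devoices to [p]. → [hetegowoopop].
/toepamijurgozug/: /g/ is a voiced stop in word-final position, so it devoices to [k]. → [toepamijurgozuk].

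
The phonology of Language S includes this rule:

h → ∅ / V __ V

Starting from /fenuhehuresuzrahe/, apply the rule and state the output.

fenueuresuzrae

/h/ occurs between vowels /u/ and /e/, so it deletes.
/h/ occurs between vowels /e/ and /u/, so it deletes.
/h/ occurs between vowels /a/ and /e/, so it deletes.
Surface form: [fenueuresuzrae].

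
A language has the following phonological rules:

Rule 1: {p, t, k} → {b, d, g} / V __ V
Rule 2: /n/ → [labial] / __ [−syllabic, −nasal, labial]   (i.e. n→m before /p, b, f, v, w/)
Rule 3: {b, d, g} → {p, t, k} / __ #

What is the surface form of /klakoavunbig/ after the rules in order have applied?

klagoavumbik

Rule 1 (intervocalic voicing): /k/ is a voiceless stop between vowels /a/ and /o/, so it voices to [g]. /klakoavunbig/ → klagoavunbig.
Rule 2 (nasal place assimilation): /n/ precedes the labial consonant /b/, so it assimilates in place to [m]. /klagoavunbig/ → klagoavumbig.
Rule 3 (final devoicing): /g/ is a voiced stop in word-final position, so it devoices to [k]. /klagoavumbig/ → klagoavumbik.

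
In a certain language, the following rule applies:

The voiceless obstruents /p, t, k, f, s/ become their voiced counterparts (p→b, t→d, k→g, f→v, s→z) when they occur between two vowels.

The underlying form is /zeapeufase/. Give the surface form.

zeabeuvaze

/p/ is a voiceless obstruent between vowels /a/ and /e/, so it voices to [b].
/f/ is a voiceless obstruent between vowels /u/ and /a/, so it voices to [v].
/s/ is a voiceless obstruent between vowels /a/ and /e/, so it voices to [z].
Surface form: [zeabeuvaze].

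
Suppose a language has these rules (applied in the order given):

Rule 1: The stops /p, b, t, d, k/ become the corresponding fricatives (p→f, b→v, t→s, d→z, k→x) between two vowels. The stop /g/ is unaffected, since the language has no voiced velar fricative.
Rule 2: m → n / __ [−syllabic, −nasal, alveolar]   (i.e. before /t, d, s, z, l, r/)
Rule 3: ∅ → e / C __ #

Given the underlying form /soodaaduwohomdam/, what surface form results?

soozaazuwohondame

Rule 1 (intervocalic spirantization): /d/ is a stop between vowels /o/ and /a/, so it spirantizes to the fricative [z]. /d/ is a stop between vowels /a/ and /u/, so it spirantizes to the fricative [z]. /soodaaduwohomdam/ → soozaazuwohomdam.
Rule 2 (nasal place assimilation): /m/ precedes the alveolar consonant /d/, so it assimilates in place to [n]. /soozaazuwohomdam/ → soozaazuwohondam.
Rule 3 (final e-epenthesis): the form ends in the consonant /m/, so [e] is inserted word-finally. /soozaazuwohondam/ → soozaazuwohondame.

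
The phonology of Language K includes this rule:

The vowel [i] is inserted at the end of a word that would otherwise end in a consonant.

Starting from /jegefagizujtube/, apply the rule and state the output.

jegefagizujtube

No segment of /jegefagizujtube/ meets the structural description of the rule, so the form surfaces unchanged.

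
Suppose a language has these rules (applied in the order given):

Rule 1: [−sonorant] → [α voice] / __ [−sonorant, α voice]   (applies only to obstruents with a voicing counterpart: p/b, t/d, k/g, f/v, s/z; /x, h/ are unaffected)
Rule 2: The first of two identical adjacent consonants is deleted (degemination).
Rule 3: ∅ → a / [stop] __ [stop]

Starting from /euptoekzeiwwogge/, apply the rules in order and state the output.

Rule 1 (regressive voicing assimilation): /k/ precedes the voiced obstruent /z/, so it voices to [g] by assimilation. /euptoekzeiwwogge/ → euptoegzeiwwogge.
Rule 2 (degemination): /ww/ is a geminate; the first /w/ deletes. /gg/ is a geminate; the first /g/ deletes. /euptoegzeiwwogge/ → euptoegzeiwoge.
Rule 3 (stop-cluster a-epenthesis): /p/ and /t/ form a stop–stop cluster, so [a] is inserted between them. /euptoegzeiwoge/ → eupatoegzeiwoge.

eupatoegzeiwoge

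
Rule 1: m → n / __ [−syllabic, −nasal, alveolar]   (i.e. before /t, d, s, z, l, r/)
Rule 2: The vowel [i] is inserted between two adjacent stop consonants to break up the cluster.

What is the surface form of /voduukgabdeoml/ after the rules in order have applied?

Rule 1 (nasal place assimilation): /m/ precedes the alveolar consonant /l/, so it assimilates in place to [n]. /voduukgabdeoml/ → voduukgabdeonl.
Rule 2 (stop-cluster i-epenthesis): /k/ and /g/ form a stop–stop cluster, so [i] is inserted between them. /b/ and /d/ form a stop–stop cluster, so [i] is inserted between them. /voduukgabdeonl/ → voduukigabideonl.

voduukigabideonl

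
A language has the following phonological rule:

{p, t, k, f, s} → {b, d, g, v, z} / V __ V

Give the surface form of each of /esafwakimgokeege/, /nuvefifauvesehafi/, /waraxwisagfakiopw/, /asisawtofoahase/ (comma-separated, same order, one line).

/esafwakimgokeege/: /s/ is a voiceless obstruent between vowels /e/ and /a/, so it voices to [z]. /k/ is a voiceless obstruent between vowels /a/ and /i/, so it voices to [g]. /k/ is a voiceless obstruent between vowels /o/ and /e/, so it voices to [g]. → [ezafwagimgogeege].
/nuvefifauvesehafi/: /f/ is a voiceless obstruent between vowels /e/ and /i/, so it voices to [v]. /f/ is a voiceless obstruent between vowels /i/ and /a/, so it voices to [v]. /s/ is a voiceless obstruent between vowels /e/ and /e/, so it voices to [z]. /f/ is a voiceless obstruent between vowels /a/ and /i/, so it voices to [v]. → [nuvevivauvezehavi].
/waraxwisagfakiopw/: /s/ is a voiceless obstruent between vowels /i/ and /a/, so it voices to [z]. /k/ is a voiceless obstruent between vowels /a/ and /i/, so it voices to [g]. → [waraxwizagfagiopw].
/asisawtofoahase/: /s/ is a voiceless obstruent between vowels /a/ and /i/, so it voices to [z]. /s/ is a voiceless obstruent between vowels /i/ and /a/, so it voices to [z]. /f/ is a voiceless obstruent between vowels /o/ and /o/, so it voices to [v]. /s/ is a voiceless obstruent between vowels /a/ and /e/, so it voices to [z]. → [azizawtovoahaze].

ezafwagimgogeege, nuvevivauvezehavi, waraxwizagfagiopw, azizawtovoahaze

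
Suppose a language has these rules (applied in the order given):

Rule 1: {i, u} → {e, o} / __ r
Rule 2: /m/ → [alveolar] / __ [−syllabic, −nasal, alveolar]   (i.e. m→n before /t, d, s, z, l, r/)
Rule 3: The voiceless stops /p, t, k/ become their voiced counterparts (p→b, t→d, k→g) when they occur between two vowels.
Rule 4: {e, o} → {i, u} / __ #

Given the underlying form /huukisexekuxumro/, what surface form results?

huugisexeguxunru

Rule 1 (pre-rhotic lowering): no segment meets the environment; /huukisexekuxumro/ is unchanged.
Rule 2 (nasal place assimilation): /m/ precedes the alveolar consonant /r/, so it assimilates in place to [n]. /huukisexekuxumro/ → huukisexekuxunro.
Rule 3 (intervocalic voicing): /k/ is a voiceless stop between vowels /u/ and /i/, so it voices to [g]. /k/ is a voiceless stop between vowels /e/ and /u/, so it voices to [g]. /huukisexekuxunro/ → huugisexeguxunro.
Rule 4 (final vowel raising): /o/ is a mid vowel in word-final position, so it raises to [u]. /huugisexeguxunro/ → huugisexeguxunru.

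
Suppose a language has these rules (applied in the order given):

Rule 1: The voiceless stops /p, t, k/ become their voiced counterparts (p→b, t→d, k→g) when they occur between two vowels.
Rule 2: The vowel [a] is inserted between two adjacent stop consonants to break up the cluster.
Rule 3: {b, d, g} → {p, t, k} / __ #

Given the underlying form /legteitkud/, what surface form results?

Rule 1 (intervocalic voicing): no segment meets the environment; /legteitkud/ is unchanged.
Rule 2 (stop-cluster a-epenthesis): /g/ and /t/ form a stop–stop cluster, so [a] is inserted between them. /t/ and /k/ form a stop–stop cluster, so [a] is inserted between them. /legteitkud/ → legateitakud.
Rule 3 (final devoicing): /d/ is a voiced stop in word-final position, so it devoices to [t]. /legateitakud/ → legateitakut.

legateitakut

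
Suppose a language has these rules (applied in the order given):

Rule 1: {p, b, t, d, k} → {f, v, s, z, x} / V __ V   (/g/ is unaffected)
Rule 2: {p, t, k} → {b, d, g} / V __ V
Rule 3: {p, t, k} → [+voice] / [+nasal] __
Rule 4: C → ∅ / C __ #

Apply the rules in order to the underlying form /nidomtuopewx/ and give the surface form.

Rule 1 (intervocalic spirantization): /d/ is a stop between vowels /i/ and /o/, so it spirantizes to the fricative [z]. /p/ is a stop between vowels /o/ and /e/, so it spirantizes to the fricative [f]. /nidomtuopewx/ → nizomtuofewx.
Rule 2 (intervocalic voicing): no segment meets the environment; /nizomtuofewx/ is unchanged.
Rule 3 (post-nasal voicing): /t/ is a voiceless stop immediately after the nasal /m/, so it voices to [d]. /nizomtuofewx/ → nizomduofewx.
Rule 4 (final cluster simplification): /x/ is the second consonant of a word-final cluster /wx/, so it deletes. /nizomduofewx/ → nizomduofew.

nizomduofew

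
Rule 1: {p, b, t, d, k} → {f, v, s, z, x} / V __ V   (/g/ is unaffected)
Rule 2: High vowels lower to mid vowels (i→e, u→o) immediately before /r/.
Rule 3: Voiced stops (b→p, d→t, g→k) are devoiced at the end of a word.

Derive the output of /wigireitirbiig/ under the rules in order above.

wigereiserbiik

Rule 1 (intervocalic spirantization): /t/ is a stop between vowels /i/ and /i/, so it spirantizes to the fricative [s]. /wigireitirbiig/ → wigireisirbiig.
Rule 2 (pre-rhotic lowering): /i/ is a high vowel immediately before /r/, so it lowers to [e]. /i/ is a high vowel immediately before /r/, so it lowers to [e]. /wigireisirbiig/ → wigereiserbiig.
Rule 3 (final devoicing): /g/ is a voiced stop in word-final position, so it devoices to [k]. /wigereiserbiig/ → wigereiserbiik.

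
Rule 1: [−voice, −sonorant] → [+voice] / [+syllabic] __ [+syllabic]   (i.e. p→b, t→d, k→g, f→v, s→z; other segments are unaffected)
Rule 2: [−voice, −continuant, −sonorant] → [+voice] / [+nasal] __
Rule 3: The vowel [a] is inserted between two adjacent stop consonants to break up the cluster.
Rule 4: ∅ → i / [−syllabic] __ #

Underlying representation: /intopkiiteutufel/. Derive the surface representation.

Rule 1 (intervocalic voicing): /t/ is a voiceless obstruent between vowels /i/ and /e/, so it voices to [d]. /t/ is a voiceless obstruent between vowels /u/ and /u/, so it voices to [d]. /f/ is a voiceless obstruent between vowels /u/ and /e/, so it voices to [v]. /intopkiiteutufel/ → intopkiideuduvel.
Rule 2 (post-nasal voicing): /t/ is a voiceless stop immediately after the nasal /n/, so it voices to [d]. /intopkiideuduvel/ → indopkiideuduvel.
Rule 3 (stop-cluster a-epenthesis): /p/ and /k/ form a stop–stop cluster, so [a] is inserted between them. /indopkiideuduvel/ → indopakiideuduvel.
Rule 4 (final i-epenthesis): the form ends in the consonant /l/, so [i] is inserted word-finally. /indopakiideuduvel/ → indopakiideuduveli.

indopakiideuduveli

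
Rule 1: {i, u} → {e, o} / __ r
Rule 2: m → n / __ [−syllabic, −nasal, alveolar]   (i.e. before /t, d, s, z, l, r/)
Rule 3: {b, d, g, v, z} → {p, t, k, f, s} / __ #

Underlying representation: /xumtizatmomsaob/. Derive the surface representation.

Rule 1 (pre-rhotic lowering): no segment meets the environment; /xumtizatmomsaob/ is unchanged.
Rule 2 (nasal place assimilation): /m/ precedes the alveolar consonant /t/, so it assimilates in place to [n]. /m/ precedes the alveolar consonant /s/, so it assimilates in place to [n]. /xumtizatmomsaob/ → xuntizatmonsaob.
Rule 3 (final devoicing): /b/ is a voiced obstruent in word-final position, so it devoices to [p]. /xuntizatmonsaob/ → xuntizatmonsaop.

xuntizatmonsaop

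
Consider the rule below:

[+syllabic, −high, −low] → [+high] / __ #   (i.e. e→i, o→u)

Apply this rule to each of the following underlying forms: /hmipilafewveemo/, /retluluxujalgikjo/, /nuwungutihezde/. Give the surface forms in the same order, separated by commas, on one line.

/hmipilafewveemo/: /o/ is a mid vowel in word-final position, so it raises to [u]. → [hmipilafewveemu].
/retluluxujalgikjo/: /o/ is a mid vowel in word-final position, so it raises to [u]. → [retluluxujalgikju].
/nuwungutihezde/: /e/ is a mid vowel in word-final position, so it raises to [i]. → [nuwungutihezdi].

hmipilafewveemu, retluluxujalgikju, nuwungutihezdi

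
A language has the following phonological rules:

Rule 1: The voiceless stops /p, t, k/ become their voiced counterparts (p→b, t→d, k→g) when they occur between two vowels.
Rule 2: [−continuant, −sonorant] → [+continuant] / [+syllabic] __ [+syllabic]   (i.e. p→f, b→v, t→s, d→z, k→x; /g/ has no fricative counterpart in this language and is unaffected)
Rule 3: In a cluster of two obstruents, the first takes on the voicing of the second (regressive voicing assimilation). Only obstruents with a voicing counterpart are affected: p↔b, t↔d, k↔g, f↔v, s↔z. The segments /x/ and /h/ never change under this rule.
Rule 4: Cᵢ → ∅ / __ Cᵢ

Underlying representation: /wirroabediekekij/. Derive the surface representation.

wiroaveziegegij

Rule 1 (intervocalic voicing): /k/ is a voiceless stop between vowels /e/ and /e/, so it voices to [g]. /k/ is a voiceless stop between vowels /e/ and /i/, so it voices to [g]. /wirroabediekekij/ → wirroabediegegij.
Rule 2 (intervocalic spirantization): /b/ is a stop between vowels /a/ and /e/, so it spirantizes to the fricative [v]. /d/ is a stop between vowels /e/ and /i/, so it spirantizes to the fricative [z]. /wirroabediegegij/ → wirroaveziegegij.
Rule 3 (regressive voicing assimilation): no segment meets the environment; /wirroaveziegegij/ is unchanged.
Rule 4 (degemination): /rr/ is a geminate; the first /r/ deletes. /wirroaveziegegij/ → wiroaveziegegij.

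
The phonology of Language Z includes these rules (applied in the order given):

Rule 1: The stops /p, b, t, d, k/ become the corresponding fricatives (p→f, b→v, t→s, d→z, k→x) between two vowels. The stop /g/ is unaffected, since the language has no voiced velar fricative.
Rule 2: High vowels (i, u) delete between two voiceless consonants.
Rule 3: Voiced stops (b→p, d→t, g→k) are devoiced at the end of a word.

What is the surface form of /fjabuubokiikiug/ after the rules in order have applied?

fjavuuvoxiixiuk

Rule 1 (intervocalic spirantization): /b/ is a stop between vowels /a/ and /u/, so it spirantizes to the fricative [v]. /b/ is a stop between vowels /u/ and /o/, so it spirantizes to the fricative [v]. /k/ is a stop between vowels /o/ and /i/, so it spirantizes to the fricative [x]. /k/ is a stop between vowels /i/ and /i/, so it spirantizes to the fricative [x]. /fjabuubokiikiug/ → fjavuuvoxiixiug.
Rule 2 (high vowel syncope): no segment meets the environment; /fjavuuvoxiixiug/ is unchanged.
Rule 3 (final devoicing): /g/ is a voiced stop in word-final position, so it devoices to [k]. /fjavuuvoxiixiug/ → fjavuuvoxiixiuk.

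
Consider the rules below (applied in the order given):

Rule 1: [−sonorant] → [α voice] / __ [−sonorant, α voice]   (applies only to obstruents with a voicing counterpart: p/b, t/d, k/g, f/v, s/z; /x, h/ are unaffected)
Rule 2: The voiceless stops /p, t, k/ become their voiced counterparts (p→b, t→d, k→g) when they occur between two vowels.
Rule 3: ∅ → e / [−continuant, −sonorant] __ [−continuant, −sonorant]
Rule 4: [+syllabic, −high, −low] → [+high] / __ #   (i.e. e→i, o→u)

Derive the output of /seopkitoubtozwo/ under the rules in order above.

Rule 1 (regressive voicing assimilation): /b/ precedes the voiceless obstruent /t/, so it devoices to [p] by assimilation. /seopkitoubtozwo/ → seopkitouptozwo.
Rule 2 (intervocalic voicing): /t/ is a voiceless stop between vowels /i/ and /o/, so it voices to [d]. /seopkitouptozwo/ → seopkidouptozwo.
Rule 3 (stop-cluster e-epenthesis): /p/ and /k/ form a stop–stop cluster, so [e] is inserted between them. /p/ and /t/ form a stop–stop cluster, so [e] is inserted between them. /seopkidouptozwo/ → seopekidoupetozwo.
Rule 4 (final vowel raising): /o/ is a mid vowel in word-final position, so it raises to [u]. /seopekidoupetozwo/ → seopekidoupetozwu.

seopekidoupetozwu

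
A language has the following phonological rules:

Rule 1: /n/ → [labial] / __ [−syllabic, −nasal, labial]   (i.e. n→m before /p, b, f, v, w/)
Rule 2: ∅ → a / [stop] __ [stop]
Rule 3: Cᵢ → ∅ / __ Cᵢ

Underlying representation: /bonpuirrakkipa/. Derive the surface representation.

bompuirakakipa

Rule 1 (nasal place assimilation): /n/ precedes the labial consonant /p/, so it assimilates in place to [m]. /bonpuirrakkipa/ → bompuirrakkipa.
Rule 2 (stop-cluster a-epenthesis): /k/ and /k/ form a stop–stop cluster, so [a] is inserted between them. /bompuirrakkipa/ → bompuirrakakipa.
Rule 3 (degemination): /rr/ is a geminate; the first /r/ deletes. /bompuirrakakipa/ → bompuirakakipa.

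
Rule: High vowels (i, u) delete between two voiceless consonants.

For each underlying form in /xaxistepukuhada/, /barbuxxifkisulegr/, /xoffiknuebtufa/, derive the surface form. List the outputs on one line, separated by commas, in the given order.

xaxstepkhada, barbuxxfksulegr, xoffknuebtfa

/xaxistepukuhada/: /i/ is a high vowel flanked by voiceless consonants /x/ and /s/, so it deletes. /u/ is a high vowel flanked by voiceless consonants /p/ and /k/, so it deletes. /u/ is a high vowel flanked by voiceless consonants /k/ and /h/, so it deletes. → [xaxstepkhada].
/barbuxxifkisulegr/: /i/ is a high vowel flanked by voiceless consonants /x/ and /f/, so it deletes. /i/ is a high vowel flanked by voiceless consonants /k/ and /s/, so it deletes. → [barbuxxfksulegr].
/xoffiknuebtufa/: /i/ is a high vowel flanked by voiceless consonants /f/ and /k/, so it deletes. /u/ is a high vowel flanked by voiceless consonants /t/ and /f/, so it deletes. → [xoffknuebtfa].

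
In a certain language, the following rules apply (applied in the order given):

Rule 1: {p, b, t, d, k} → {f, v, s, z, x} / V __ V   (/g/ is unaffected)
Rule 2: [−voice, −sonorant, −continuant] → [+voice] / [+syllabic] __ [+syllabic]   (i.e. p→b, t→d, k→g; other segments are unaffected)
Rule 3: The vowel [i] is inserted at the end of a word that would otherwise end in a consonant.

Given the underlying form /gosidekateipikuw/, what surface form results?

gosizexaseifixuwi

Rule 1 (intervocalic spirantization): /d/ is a stop between vowels /i/ and /e/, so it spirantizes to the fricative [z]. /k/ is a stop between vowels /e/ and /a/, so it spirantizes to the fricative [x]. /t/ is a stop between vowels /a/ and /e/, so it spirantizes to the fricative [s]. /p/ is a stop between vowels /i/ and /i/, so it spirantizes to the fricative [f]. /k/ is a stop between vowels /i/ and /u/, so it spirantizes to the fricative [x]. /gosidekateipikuw/ → gosizexaseifixuw.
Rule 2 (intervocalic voicing): no segment meets the environment; /gosizexaseifixuw/ is unchanged.
Rule 3 (final i-epenthesis): the form ends in the consonant /w/, so [i] is inserted word-finally. /gosizexaseifixuw/ → gosizexaseifixuwi.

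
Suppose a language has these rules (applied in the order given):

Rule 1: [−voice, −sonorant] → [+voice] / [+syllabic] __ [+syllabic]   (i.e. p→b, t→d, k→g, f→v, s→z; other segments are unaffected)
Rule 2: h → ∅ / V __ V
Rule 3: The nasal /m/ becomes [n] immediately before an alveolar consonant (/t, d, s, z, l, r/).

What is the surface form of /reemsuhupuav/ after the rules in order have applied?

reensuubuav

Rule 1 (intervocalic voicing): /p/ is a voiceless obstruent between vowels /u/ and /u/, so it voices to [b]. /reemsuhupuav/ → reemsuhubuav.
Rule 2 (intervocalic h-deletion): /h/ occurs between vowels /u/ and /u/, so it deletes. /reemsuhubuav/ → reemsuubuav.
Rule 3 (nasal place assimilation): /m/ precedes the alveolar consonant /s/, so it assimilates in place to [n]. /reemsuubuav/ → reensuubuav.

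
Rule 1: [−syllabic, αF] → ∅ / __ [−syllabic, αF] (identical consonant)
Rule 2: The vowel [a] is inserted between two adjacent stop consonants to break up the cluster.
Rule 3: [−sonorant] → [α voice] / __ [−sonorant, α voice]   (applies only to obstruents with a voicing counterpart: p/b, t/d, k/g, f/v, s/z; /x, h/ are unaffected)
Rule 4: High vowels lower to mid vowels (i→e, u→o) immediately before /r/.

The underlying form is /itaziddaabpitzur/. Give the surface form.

Rule 1 (degemination): /dd/ is a geminate; the first /d/ deletes. /itaziddaabpitzur/ → itazidaabpitzur.
Rule 2 (stop-cluster a-epenthesis): /b/ and /p/ form a stop–stop cluster, so [a] is inserted between them. /itazidaabpitzur/ → itazidaabapitzur.
Rule 3 (regressive voicing assimilation): /t/ precedes the voiced obstruent /z/, so it voices to [d] by assimilation. /itazidaabapitzur/ → itazidaabapidzur.
Rule 4 (pre-rhotic lowering): /u/ is a high vowel immediately before /r/, so it lowers to [o]. /itazidaabapidzur/ → itazidaabapidzor.

itazidaabapidzor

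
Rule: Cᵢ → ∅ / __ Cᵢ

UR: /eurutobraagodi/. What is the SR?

No segment of /eurutobraagodi/ meets the structural description of the rule, so the form surfaces unchanged.

eurutobraagodi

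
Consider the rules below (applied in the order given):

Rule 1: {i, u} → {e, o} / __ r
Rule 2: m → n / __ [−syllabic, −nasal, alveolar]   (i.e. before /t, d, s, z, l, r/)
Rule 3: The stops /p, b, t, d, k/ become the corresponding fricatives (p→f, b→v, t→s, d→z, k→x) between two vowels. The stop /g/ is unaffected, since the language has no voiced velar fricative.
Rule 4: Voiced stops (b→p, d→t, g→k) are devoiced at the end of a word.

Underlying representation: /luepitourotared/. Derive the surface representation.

Rule 1 (pre-rhotic lowering): /u/ is a high vowel immediately before /r/, so it lowers to [o]. /luepitourotared/ → luepitoorotared.
Rule 2 (nasal place assimilation): no segment meets the environment; /luepitoorotared/ is unchanged.
Rule 3 (intervocalic spirantization): /p/ is a stop between vowels /e/ and /i/, so it spirantizes to the fricative [f]. /t/ is a stop between vowels /i/ and /o/, so it spirantizes to the fricative [s]. /t/ is a stop between vowels /o/ and /a/, so it spirantizes to the fricative [s]. /luepitoorotared/ → luefisoorosared.
Rule 4 (final devoicing): /d/ is a voiced stop in word-final position, so it devoices to [t]. /luefisoorosared/ → luefisoorosaret.

luefisoorosaret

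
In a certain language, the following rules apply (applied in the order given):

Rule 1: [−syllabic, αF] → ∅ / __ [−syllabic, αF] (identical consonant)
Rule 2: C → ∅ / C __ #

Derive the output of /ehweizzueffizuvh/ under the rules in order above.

Rule 1 (degemination): /zz/ is a geminate; the first /z/ deletes. /ff/ is a geminate; the first /f/ deletes. /ehweizzueffizuvh/ → ehweizuefizuvh.
Rule 2 (final cluster simplification): /h/ is the second consonant of a word-final cluster /vh/, so it deletes. /ehweizuefizuvh/ → ehweizuefizuv.

ehweizuefizuv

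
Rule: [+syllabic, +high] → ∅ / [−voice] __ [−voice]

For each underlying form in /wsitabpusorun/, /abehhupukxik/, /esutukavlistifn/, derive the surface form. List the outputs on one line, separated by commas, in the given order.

wstabpsorun, abehhpkxk, estkavlistfn

/wsitabpusorun/: /i/ is a high vowel flanked by voiceless consonants /s/ and /t/, so it deletes. /u/ is a high vowel flanked by voiceless consonants /p/ and /s/, so it deletes. → [wstabpsorun].
/abehhupukxik/: /u/ is a high vowel flanked by voiceless consonants /h/ and /p/, so it deletes. /u/ is a high vowel flanked by voiceless consonants /p/ and /k/, so it deletes. /i/ is a high vowel flanked by voiceless consonants /x/ and /k/, so it deletes. → [abehhpkxk].
/esutukavlistifn/: /u/ is a high vowel flanked by voiceless consonants /s/ and /t/, so it deletes. /u/ is a high vowel flanked by voiceless consonants /t/ and /k/, so it deletes. /i/ is a high vowel flanked by voiceless consonants /t/ and /f/, so it deletes. → [estkavlistfn].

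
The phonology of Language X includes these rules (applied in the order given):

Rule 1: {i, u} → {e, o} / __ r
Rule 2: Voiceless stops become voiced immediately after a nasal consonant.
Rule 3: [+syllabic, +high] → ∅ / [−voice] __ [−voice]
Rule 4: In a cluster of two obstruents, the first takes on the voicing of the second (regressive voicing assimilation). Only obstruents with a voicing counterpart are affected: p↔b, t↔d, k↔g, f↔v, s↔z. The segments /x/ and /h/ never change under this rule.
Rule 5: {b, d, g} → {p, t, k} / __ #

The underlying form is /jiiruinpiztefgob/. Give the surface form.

jieruinbistevgop

Rule 1 (pre-rhotic lowering): /i/ is a high vowel immediately before /r/, so it lowers to [e]. /jiiruinpiztefgob/ → jieruinpiztefgob.
Rule 2 (post-nasal voicing): /p/ is a voiceless stop immediately after the nasal /n/, so it voices to [b]. /jieruinpiztefgob/ → jieruinbiztefgob.
Rule 3 (high vowel syncope): no segment meets the environment; /jieruinbiztefgob/ is unchanged.
Rule 4 (regressive voicing assimilation): /z/ precedes the voiceless obstruent /t/, so it devoices to [s] by assimilation. /f/ precedes the voiced obstruent /g/, so it voices to [v] by assimilation. /jieruinbiztefgob/ → jieruinbistevgob.
Rule 5 (final devoicing): /b/ is a voiced stop in word-final position, so it devoices to [p]. /jieruinbistevgob/ → jieruinbistevgop.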